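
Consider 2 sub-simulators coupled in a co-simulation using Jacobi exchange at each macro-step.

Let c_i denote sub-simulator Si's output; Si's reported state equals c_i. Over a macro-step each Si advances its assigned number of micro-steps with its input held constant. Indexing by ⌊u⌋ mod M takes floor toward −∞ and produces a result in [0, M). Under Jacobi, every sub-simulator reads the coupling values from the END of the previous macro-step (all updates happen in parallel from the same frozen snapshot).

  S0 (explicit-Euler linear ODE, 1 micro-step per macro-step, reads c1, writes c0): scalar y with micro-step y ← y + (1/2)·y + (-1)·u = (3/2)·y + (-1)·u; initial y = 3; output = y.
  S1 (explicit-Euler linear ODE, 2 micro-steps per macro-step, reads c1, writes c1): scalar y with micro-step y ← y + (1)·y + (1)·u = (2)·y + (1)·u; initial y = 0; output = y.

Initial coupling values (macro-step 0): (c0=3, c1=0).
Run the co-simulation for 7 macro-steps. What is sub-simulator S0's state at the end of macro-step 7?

S0 state at macro-step 7 = 6561/128

macro 1: S0 reads c1=0 → after 1×micro: 9/2; S1 reads c1=0 → after 2×micro: 0 ⇒ (c0=9/2, c1=0)
macro 2: S0 reads c1=0 → after 1×micro: 27/4; S1 reads c1=0 → after 2×micro: 0 ⇒ (c0=27/4, c1=0)
macro 3: S0 reads c1=0 → after 1×micro: 81/8; S1 reads c1=0 → after 2×micro: 0 ⇒ (c0=81/8, c1=0)
macro 4: S0 reads c1=0 → after 1×micro: 243/16; S1 reads c1=0 → after 2×micro: 0 ⇒ (c0=243/16, c1=0)
macro 5: S0 reads c1=0 → after 1×micro: 729/32; S1 reads c1=0 → after 2×micro: 0 ⇒ (c0=729/32, c1=0)
macro 6: S0 reads c1=0 → after 1×micro: 2187/64; S1 reads c1=0 → after 2×micro: 0 ⇒ (c0=2187/64, c1=0)
macro 7: S0 reads c1=0 → after 1×micro: 6561/128; S1 reads c1=0 → after 2×micro: 0 ⇒ (c0=6561/128, c1=0)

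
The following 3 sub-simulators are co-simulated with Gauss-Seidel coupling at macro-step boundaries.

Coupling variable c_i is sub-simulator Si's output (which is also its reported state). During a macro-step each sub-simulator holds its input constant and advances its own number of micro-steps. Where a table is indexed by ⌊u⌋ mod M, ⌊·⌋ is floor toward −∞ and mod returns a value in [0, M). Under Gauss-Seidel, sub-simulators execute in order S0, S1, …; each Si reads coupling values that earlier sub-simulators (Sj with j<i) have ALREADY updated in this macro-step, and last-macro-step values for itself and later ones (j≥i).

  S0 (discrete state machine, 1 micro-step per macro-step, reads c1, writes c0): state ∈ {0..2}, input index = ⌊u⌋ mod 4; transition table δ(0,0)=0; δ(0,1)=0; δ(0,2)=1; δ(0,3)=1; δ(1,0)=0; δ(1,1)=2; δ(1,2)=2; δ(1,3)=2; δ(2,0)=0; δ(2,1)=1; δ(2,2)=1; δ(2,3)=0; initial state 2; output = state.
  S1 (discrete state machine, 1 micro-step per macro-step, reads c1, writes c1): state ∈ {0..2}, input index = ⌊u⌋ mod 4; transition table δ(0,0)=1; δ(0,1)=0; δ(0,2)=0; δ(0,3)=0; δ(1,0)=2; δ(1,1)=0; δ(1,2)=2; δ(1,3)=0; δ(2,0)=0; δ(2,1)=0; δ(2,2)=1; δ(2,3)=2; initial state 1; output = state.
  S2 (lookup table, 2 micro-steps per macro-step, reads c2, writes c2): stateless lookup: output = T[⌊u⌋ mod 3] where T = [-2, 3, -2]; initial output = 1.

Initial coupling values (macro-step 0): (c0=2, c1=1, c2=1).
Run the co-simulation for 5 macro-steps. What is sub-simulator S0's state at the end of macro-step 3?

S0 state at macro-step 3 = 0

macro 1: S0 reads c1=1 → after 1×micro: 1; S1 reads c1=1 → after 1×micro: 0; S2 reads c2=1 → after 2×micro: 3 ⇒ (c0=1, c1=0, c2=3)
macro 2: S0 reads c1=0 → after 1×micro: 0; S1 reads c1=0 → after 1×micro: 1; S2 reads c2=3 → after 2×micro: -2 ⇒ (c0=0, c1=1, c2=-2)
macro 3: S0 reads c1=1 → after 1×micro: 0; S1 reads c1=1 → after 1×micro: 0; S2 reads c2=-2 → after 2×micro: 3 ⇒ (c0=0, c1=0, c2=3)
macro 4: S0 reads c1=0 → after 1×micro: 0; S1 reads c1=0 → after 1×micro: 1; S2 reads c2=3 → after 2×micro: -2 ⇒ (c0=0, c1=1, c2=-2)
macro 5: S0 reads c1=1 → after 1×micro: 0; S1 reads c1=1 → after 1×micro: 0; S2 reads c2=-2 → after 2×micro: 3 ⇒ (c0=0, c1=0, c2=3)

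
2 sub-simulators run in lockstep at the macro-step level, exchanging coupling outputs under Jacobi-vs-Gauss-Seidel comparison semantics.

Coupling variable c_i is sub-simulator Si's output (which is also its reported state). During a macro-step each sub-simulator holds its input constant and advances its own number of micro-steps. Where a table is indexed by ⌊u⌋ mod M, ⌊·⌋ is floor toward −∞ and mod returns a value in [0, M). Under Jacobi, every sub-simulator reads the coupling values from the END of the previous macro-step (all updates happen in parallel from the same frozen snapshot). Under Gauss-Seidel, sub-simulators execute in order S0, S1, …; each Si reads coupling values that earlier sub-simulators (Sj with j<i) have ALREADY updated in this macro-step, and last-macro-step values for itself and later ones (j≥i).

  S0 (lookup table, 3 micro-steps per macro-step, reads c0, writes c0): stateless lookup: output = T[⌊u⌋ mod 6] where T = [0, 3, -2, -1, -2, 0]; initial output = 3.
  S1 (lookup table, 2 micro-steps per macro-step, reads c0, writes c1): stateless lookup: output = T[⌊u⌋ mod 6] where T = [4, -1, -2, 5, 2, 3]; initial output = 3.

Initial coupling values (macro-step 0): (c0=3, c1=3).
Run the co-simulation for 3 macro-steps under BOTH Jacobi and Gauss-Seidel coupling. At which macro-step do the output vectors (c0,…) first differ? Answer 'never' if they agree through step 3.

first divergence at macro-step: 1

[Jacobi] macro 1: S0 reads c0=3 → after 3×micro: -1; S1 reads c0=3 → after 2×micro: 5 ⇒ (c0=-1, c1=5)
[Jacobi] macro 2: S0 reads c0=-1 → after 3×micro: 0; S1 reads c0=-1 → after 2×micro: 3 ⇒ (c0=0, c1=3)
[Jacobi] macro 3: S0 reads c0=0 → after 3×micro: 0; S1 reads c0=0 → after 2×micro: 4 ⇒ (c0=0, c1=4)
[Gauss-Seidel] macro 1: S0 reads c0=3 → after 3×micro: -1; S1 reads c0=-1 → after 2×micro: 3 ⇒ (c0=-1, c1=3)
[Gauss-Seidel] macro 2: S0 reads c0=-1 → after 3×micro: 0; S1 reads c0=0 → after 2×micro: 4 ⇒ (c0=0, c1=4)
[Gauss-Seidel] macro 3: S0 reads c0=0 → after 3×micro: 0; S1 reads c0=0 → after 2×micro: 4 ⇒ (c0=0, c1=4)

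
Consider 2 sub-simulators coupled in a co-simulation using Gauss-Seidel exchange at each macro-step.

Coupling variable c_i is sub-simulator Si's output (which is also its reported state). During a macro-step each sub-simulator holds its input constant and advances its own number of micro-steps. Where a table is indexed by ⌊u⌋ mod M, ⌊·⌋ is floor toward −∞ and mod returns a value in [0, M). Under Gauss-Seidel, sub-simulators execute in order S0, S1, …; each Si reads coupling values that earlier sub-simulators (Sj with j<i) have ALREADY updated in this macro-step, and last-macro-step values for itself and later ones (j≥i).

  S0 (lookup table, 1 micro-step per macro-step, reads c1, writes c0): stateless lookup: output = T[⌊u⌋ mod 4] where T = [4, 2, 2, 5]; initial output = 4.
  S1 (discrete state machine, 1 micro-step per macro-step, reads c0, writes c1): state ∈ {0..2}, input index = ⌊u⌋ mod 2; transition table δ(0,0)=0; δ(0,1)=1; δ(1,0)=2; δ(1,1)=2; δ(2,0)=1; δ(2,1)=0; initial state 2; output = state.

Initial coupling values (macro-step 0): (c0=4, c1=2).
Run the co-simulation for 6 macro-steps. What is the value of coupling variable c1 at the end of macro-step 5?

macro 1: S0 reads c1=2 → after 1×micro: 2; S1 reads c0=2 → after 1×micro: 1 ⇒ (c0=2, c1=1)
macro 2: S0 reads c1=1 → after 1×micro: 2; S1 reads c0=2 → after 1×micro: 2 ⇒ (c0=2, c1=2)
macro 3: S0 reads c1=2 → after 1×micro: 2; S1 reads c0=2 → after 1×micro: 1 ⇒ (c0=2, c1=1)
macro 4: S0 reads c1=1 → after 1×micro: 2; S1 reads c0=2 → after 1×micro: 2 ⇒ (c0=2, c1=2)
macro 5: S0 reads c1=2 → after 1×micro: 2; S1 reads c0=2 → after 1×micro: 1 ⇒ (c0=2, c1=1)
macro 6: S0 reads c1=1 → after 1×micro: 2; S1 reads c0=2 → after 1×micro: 2 ⇒ (c0=2, c1=2)

c1 at macro-step 5 = 1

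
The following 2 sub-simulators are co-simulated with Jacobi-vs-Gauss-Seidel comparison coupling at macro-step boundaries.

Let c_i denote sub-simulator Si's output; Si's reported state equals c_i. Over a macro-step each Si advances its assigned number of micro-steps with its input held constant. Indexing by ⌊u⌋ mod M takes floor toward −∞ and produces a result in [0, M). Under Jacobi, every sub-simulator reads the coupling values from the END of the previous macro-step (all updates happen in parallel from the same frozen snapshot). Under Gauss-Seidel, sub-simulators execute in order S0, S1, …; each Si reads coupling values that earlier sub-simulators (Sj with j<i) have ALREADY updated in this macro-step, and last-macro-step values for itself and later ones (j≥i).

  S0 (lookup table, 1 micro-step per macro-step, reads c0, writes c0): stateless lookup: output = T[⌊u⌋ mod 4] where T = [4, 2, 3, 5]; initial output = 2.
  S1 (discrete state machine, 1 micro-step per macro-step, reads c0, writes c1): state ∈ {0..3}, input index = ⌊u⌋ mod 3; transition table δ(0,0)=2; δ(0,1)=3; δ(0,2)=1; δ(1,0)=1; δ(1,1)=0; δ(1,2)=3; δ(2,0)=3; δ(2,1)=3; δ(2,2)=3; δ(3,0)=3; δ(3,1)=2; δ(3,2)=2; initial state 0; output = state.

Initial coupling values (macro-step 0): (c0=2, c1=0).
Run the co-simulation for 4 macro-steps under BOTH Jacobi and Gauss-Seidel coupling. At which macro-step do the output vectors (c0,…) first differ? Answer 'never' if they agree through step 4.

first divergence at macro-step: 1

[Jacobi] macro 1: S0 reads c0=2 → after 1×micro: 3; S1 reads c0=2 → after 1×micro: 1 ⇒ (c0=3, c1=1)
[Jacobi] macro 2: S0 reads c0=3 → after 1×micro: 5; S1 reads c0=3 → after 1×micro: 1 ⇒ (c0=5, c1=1)
[Jacobi] macro 3: S0 reads c0=5 → after 1×micro: 2; S1 reads c0=5 → after 1×micro: 3 ⇒ (c0=2, c1=3)
[Jacobi] macro 4: S0 reads c0=2 → after 1×micro: 3; S1 reads c0=2 → after 1×micro: 2 ⇒ (c0=3, c1=2)
[Gauss-Seidel] macro 1: S0 reads c0=2 → after 1×micro: 3; S1 reads c0=3 → after 1×micro: 2 ⇒ (c0=3, c1=2)
[Gauss-Seidel] macro 2: S0 reads c0=3 → after 1×micro: 5; S1 reads c0=5 → after 1×micro: 3 ⇒ (c0=5, c1=3)
[Gauss-Seidel] macro 3: S0 reads c0=5 → after 1×micro: 2; S1 reads c0=2 → after 1×micro: 2 ⇒ (c0=2, c1=2)
[Gauss-Seidel] macro 4: S0 reads c0=2 → after 1×micro: 3; S1 reads c0=3 → after 1×micro: 3 ⇒ (c0=3, c1=3)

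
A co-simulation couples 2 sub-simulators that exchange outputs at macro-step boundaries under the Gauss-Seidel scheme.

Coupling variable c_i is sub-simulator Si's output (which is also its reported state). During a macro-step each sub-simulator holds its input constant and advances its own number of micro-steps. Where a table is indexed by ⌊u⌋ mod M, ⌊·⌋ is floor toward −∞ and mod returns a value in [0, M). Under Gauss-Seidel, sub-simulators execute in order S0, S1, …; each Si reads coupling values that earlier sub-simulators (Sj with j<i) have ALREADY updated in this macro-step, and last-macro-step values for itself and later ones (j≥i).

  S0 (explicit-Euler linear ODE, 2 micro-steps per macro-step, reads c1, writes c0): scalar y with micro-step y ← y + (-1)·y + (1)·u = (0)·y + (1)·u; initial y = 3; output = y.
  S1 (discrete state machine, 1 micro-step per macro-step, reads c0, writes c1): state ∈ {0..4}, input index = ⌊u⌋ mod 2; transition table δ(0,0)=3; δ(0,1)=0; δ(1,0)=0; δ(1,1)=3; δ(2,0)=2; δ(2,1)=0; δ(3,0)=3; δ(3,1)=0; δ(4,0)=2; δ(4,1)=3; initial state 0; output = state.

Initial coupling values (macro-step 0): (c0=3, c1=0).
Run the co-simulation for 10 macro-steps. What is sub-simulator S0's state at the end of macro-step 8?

macro 1: S0 reads c1=0 → after 2×micro: 0; S1 reads c0=0 → after 1×micro: 3 ⇒ (c0=0, c1=3)
macro 2: S0 reads c1=3 → after 2×micro: 3; S1 reads c0=3 → after 1×micro: 0 ⇒ (c0=3, c1=0)
macro 3: S0 reads c1=0 → after 2×micro: 0; S1 reads c0=0 → after 1×micro: 3 ⇒ (c0=0, c1=3)
macro 4: S0 reads c1=3 → after 2×micro: 3; S1 reads c0=3 → after 1×micro: 0 ⇒ (c0=3, c1=0)
macro 5: S0 reads c1=0 → after 2×micro: 0; S1 reads c0=0 → after 1×micro: 3 ⇒ (c0=0, c1=3)
macro 6: S0 reads c1=3 → after 2×micro: 3; S1 reads c0=3 → after 1×micro: 0 ⇒ (c0=3, c1=0)
macro 7: S0 reads c1=0 → after 2×micro: 0; S1 reads c0=0 → after 1×micro: 3 ⇒ (c0=0, c1=3)
macro 8: S0 reads c1=3 → after 2×micro: 3; S1 reads c0=3 → after 1×micro: 0 ⇒ (c0=3, c1=0)
macro 9: S0 reads c1=0 → after 2×micro: 0; S1 reads c0=0 → after 1×micro: 3 ⇒ (c0=0, c1=3)
macro 10: S0 reads c1=3 → after 2×micro: 3; S1 reads c0=3 → after 1×micro: 0 ⇒ (c0=3, c1=0)

S0 state at macro-step 8 = 3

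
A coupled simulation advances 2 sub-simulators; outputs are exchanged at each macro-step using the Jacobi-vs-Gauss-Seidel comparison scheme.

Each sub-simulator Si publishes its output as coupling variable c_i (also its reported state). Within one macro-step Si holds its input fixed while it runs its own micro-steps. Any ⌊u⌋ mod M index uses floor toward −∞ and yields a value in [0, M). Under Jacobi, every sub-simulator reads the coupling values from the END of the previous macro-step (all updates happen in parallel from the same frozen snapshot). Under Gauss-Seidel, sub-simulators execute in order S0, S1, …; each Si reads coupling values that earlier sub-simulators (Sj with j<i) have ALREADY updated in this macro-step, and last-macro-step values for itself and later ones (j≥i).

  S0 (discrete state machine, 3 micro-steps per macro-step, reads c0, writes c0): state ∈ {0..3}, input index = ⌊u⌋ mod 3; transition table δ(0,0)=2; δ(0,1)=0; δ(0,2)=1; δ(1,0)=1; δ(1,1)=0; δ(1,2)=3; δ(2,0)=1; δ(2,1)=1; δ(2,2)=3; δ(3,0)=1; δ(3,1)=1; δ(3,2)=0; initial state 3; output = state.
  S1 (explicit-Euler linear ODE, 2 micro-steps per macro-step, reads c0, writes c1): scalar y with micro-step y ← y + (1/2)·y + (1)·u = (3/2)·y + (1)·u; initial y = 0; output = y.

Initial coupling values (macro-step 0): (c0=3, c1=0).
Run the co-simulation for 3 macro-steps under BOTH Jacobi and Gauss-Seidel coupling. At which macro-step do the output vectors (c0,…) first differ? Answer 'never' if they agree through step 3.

[Jacobi] macro 1: S0 reads c0=3 → after 3×micro: 1; S1 reads c0=3 → after 2×micro: 15/2 ⇒ (c0=1, c1=15/2)
[Jacobi] macro 2: S0 reads c0=1 → after 3×micro: 0; S1 reads c0=1 → after 2×micro: 155/8 ⇒ (c0=0, c1=155/8)
[Jacobi] macro 3: S0 reads c0=0 → after 3×micro: 1; S1 reads c0=0 → after 2×micro: 1395/32 ⇒ (c0=1, c1=1395/32)
[Gauss-Seidel] macro 1: S0 reads c0=3 → after 3×micro: 1; S1 reads c0=1 → after 2×micro: 5/2 ⇒ (c0=1, c1=5/2)
[Gauss-Seidel] macro 2: S0 reads c0=1 → after 3×micro: 0; S1 reads c0=0 → after 2×micro: 45/8 ⇒ (c0=0, c1=45/8)
[Gauss-Seidel] macro 3: S0 reads c0=0 → after 3×micro: 1; S1 reads c0=1 → after 2×micro: 485/32 ⇒ (c0=1, c1=485/32)

first divergence at macro-step: 1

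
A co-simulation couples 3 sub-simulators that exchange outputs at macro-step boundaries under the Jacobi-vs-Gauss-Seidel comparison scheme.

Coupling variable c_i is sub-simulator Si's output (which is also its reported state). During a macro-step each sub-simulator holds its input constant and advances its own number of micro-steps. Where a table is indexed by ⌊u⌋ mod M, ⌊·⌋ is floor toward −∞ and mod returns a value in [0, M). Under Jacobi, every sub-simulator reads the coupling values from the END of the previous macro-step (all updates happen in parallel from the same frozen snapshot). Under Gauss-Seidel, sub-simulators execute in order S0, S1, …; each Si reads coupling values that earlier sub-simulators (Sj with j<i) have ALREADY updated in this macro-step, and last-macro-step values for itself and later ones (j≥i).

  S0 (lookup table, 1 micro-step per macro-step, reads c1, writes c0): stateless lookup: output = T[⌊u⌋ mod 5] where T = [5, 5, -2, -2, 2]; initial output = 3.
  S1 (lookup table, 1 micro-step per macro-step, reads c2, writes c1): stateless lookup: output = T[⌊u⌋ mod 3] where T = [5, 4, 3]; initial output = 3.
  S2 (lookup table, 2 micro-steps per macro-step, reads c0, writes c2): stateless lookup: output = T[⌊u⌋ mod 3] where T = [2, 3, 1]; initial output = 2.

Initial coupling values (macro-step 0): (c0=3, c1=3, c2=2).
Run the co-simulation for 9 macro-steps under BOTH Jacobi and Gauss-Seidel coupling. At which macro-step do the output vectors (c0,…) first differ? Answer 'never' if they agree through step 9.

[Jacobi] macro 1: S0 reads c1=3 → after 1×micro: -2; S1 reads c2=2 → after 1×micro: 3; S2 reads c0=3 → after 2×micro: 2 ⇒ (c0=-2, c1=3, c2=2)
[Jacobi] macro 2: S0 reads c1=3 → after 1×micro: -2; S1 reads c2=2 → after 1×micro: 3; S2 reads c0=-2 → after 2×micro: 3 ⇒ (c0=-2, c1=3, c2=3)
[Jacobi] macro 3: S0 reads c1=3 → after 1×micro: -2; S1 reads c2=3 → after 1×micro: 5; S2 reads c0=-2 → after 2×micro: 3 ⇒ (c0=-2, c1=5, c2=3)
[Jacobi] macro 4: S0 reads c1=5 → after 1×micro: 5; S1 reads c2=3 → after 1×micro: 5; S2 reads c0=-2 → after 2×micro: 3 ⇒ (c0=5, c1=5, c2=3)
[Jacobi] macro 5: S0 reads c1=5 → after 1×micro: 5; S1 reads c2=3 → after 1×micro: 5; S2 reads c0=5 → after 2×micro: 1 ⇒ (c0=5, c1=5, c2=1)
[Jacobi] macro 6: S0 reads c1=5 → after 1×micro: 5; S1 reads c2=1 → after 1×micro: 4; S2 reads c0=5 → after 2×micro: 1 ⇒ (c0=5, c1=4, c2=1)
[Jacobi] macro 7: S0 reads c1=4 → after 1×micro: 2; S1 reads c2=1 → after 1×micro: 4; S2 reads c0=5 → after 2×micro: 1 ⇒ (c0=2, c1=4, c2=1)
[Jacobi] macro 8: S0 reads c1=4 → after 1×micro: 2; S1 reads c2=1 → after 1×micro: 4; S2 reads c0=2 → after 2×micro: 1 ⇒ (c0=2, c1=4, c2=1)
[Jacobi] macro 9: S0 reads c1=4 → after 1×micro: 2; S1 reads c2=1 → after 1×micro: 4; S2 reads c0=2 → after 2×micro: 1 ⇒ (c0=2, c1=4, c2=1)
[Gauss-Seidel] macro 1: S0 reads c1=3 → after 1×micro: -2; S1 reads c2=2 → after 1×micro: 3; S2 reads c0=-2 → after 2×micro: 3 ⇒ (c0=-2, c1=3, c2=3)
[Gauss-Seidel] macro 2: S0 reads c1=3 → after 1×micro: -2; S1 reads c2=3 → after 1×micro: 5; S2 reads c0=-2 → after 2×micro: 3 ⇒ (c0=-2, c1=5, c2=3)
[Gauss-Seidel] macro 3: S0 reads c1=5 → after 1×micro: 5; S1 reads c2=3 → after 1×micro: 5; S2 reads c0=5 → after 2×micro: 1 ⇒ (c0=5, c1=5, c2=1)
[Gauss-Seidel] macro 4: S0 reads c1=5 → after 1×micro: 5; S1 reads c2=1 → after 1×micro: 4; S2 reads c0=5 → after 2×micro: 1 ⇒ (c0=5, c1=4, c2=1)
[Gauss-Seidel] macro 5: S0 reads c1=4 → after 1×micro: 2; S1 reads c2=1 → after 1×micro: 4; S2 reads c0=2 → after 2×micro: 1 ⇒ (c0=2, c1=4, c2=1)
[Gauss-Seidel] macro 6: S0 reads c1=4 → after 1×micro: 2; S1 reads c2=1 → after 1×micro: 4; S2 reads c0=2 → after 2×micro: 1 ⇒ (c0=2, c1=4, c2=1)
[Gauss-Seidel] macro 7: S0 reads c1=4 → after 1×micro: 2; S1 reads c2=1 → after 1×micro: 4; S2 reads c0=2 → after 2×micro: 1 ⇒ (c0=2, c1=4, c2=1)
[Gauss-Seidel] macro 8: S0 reads c1=4 → after 1×micro: 2; S1 reads c2=1 → after 1×micro: 4; S2 reads c0=2 → after 2×micro: 1 ⇒ (c0=2, c1=4, c2=1)
[Gauss-Seidel] macro 9: S0 reads c1=4 → after 1×micro: 2; S1 reads c2=1 → after 1×micro: 4; S2 reads c0=2 → after 2×micro: 1 ⇒ (c0=2, c1=4, c2=1)

first divergence at macro-step: 1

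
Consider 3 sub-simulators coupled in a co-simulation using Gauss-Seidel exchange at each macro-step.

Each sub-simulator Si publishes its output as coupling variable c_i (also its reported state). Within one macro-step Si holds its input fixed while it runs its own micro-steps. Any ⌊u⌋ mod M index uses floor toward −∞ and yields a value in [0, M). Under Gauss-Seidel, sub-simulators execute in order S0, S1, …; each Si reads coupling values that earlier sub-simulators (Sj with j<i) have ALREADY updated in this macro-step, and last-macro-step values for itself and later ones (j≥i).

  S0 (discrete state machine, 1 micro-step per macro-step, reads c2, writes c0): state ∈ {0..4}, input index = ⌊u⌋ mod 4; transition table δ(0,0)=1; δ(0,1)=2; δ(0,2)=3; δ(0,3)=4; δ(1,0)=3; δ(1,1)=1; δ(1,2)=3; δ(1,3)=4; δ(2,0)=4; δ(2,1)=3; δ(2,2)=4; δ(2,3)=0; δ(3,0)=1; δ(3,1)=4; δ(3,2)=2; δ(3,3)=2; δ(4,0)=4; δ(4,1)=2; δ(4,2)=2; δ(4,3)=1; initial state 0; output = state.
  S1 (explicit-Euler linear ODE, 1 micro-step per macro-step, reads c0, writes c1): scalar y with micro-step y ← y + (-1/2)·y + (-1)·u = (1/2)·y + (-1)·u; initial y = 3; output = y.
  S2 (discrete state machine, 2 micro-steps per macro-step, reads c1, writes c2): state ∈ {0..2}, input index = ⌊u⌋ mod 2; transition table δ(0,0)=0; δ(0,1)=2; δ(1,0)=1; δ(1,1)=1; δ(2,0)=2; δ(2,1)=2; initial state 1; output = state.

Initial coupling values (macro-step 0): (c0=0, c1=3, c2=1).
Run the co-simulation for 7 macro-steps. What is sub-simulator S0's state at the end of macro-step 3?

S0 state at macro-step 3 = 4

macro 1: S0 reads c2=1 → after 1×micro: 2; S1 reads c0=2 → after 1×micro: -1/2; S2 reads c1=-1/2 → after 2×micro: 1 ⇒ (c0=2, c1=-1/2, c2=1)
macro 2: S0 reads c2=1 → after 1×micro: 3; S1 reads c0=3 → after 1×micro: -13/4; S2 reads c1=-13/4 → after 2×micro: 1 ⇒ (c0=3, c1=-13/4, c2=1)
macro 3: S0 reads c2=1 → after 1×micro: 4; S1 reads c0=4 → after 1×micro: -45/8; S2 reads c1=-45/8 → after 2×micro: 1 ⇒ (c0=4, c1=-45/8, c2=1)
macro 4: S0 reads c2=1 → after 1×micro: 2; S1 reads c0=2 → after 1×micro: -77/16; S2 reads c1=-77/16 → after 2×micro: 1 ⇒ (c0=2, c1=-77/16, c2=1)
macro 5: S0 reads c2=1 → after 1×micro: 3; S1 reads c0=3 → after 1×micro: -173/32; S2 reads c1=-173/32 → after 2×micro: 1 ⇒ (c0=3, c1=-173/32, c2=1)
macro 6: S0 reads c2=1 → after 1×micro: 4; S1 reads c0=4 → after 1×micro: -429/64; S2 reads c1=-429/64 → after 2×micro: 1 ⇒ (c0=4, c1=-429/64, c2=1)
macro 7: S0 reads c2=1 → after 1×micro: 2; S1 reads c0=2 → after 1×micro: -685/128; S2 reads c1=-685/128 → after 2×micro: 1 ⇒ (c0=2, c1=-685/128, c2=1)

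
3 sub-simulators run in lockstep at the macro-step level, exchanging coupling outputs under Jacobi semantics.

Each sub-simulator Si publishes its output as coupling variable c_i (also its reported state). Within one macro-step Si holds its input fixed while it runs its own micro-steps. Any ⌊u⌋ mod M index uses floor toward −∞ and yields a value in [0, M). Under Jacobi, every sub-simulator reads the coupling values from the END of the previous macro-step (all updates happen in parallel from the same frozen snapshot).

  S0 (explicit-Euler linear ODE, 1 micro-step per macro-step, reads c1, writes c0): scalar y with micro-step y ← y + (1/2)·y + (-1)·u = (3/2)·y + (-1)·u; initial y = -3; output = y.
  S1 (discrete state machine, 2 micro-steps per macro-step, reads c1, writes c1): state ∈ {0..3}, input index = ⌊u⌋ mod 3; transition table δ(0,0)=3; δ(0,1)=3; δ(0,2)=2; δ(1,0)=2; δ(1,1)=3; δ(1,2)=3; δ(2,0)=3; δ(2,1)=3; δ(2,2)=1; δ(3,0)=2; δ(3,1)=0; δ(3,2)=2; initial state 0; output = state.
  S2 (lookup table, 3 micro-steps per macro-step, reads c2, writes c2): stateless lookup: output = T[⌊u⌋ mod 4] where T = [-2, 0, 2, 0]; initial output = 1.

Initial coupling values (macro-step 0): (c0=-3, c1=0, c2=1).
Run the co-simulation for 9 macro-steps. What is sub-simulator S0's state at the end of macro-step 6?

S0 state at macro-step 6 = -4395/64

macro 1: S0 reads c1=0 → after 1×micro: -9/2; S1 reads c1=0 → after 2×micro: 2; S2 reads c2=1 → after 3×micro: 0 ⇒ (c0=-9/2, c1=2, c2=0)
macro 2: S0 reads c1=2 → after 1×micro: -35/4; S1 reads c1=2 → after 2×micro: 3; S2 reads c2=0 → after 3×micro: -2 ⇒ (c0=-35/4, c1=3, c2=-2)
macro 3: S0 reads c1=3 → after 1×micro: -129/8; S1 reads c1=3 → after 2×micro: 3; S2 reads c2=-2 → after 3×micro: 2 ⇒ (c0=-129/8, c1=3, c2=2)
macro 4: S0 reads c1=3 → after 1×micro: -435/16; S1 reads c1=3 → after 2×micro: 3; S2 reads c2=2 → after 3×micro: 2 ⇒ (c0=-435/16, c1=3, c2=2)
macro 5: S0 reads c1=3 → after 1×micro: -1401/32; S1 reads c1=3 → after 2×micro: 3; S2 reads c2=2 → after 3×micro: 2 ⇒ (c0=-1401/32, c1=3, c2=2)
macro 6: S0 reads c1=3 → after 1×micro: -4395/64; S1 reads c1=3 → after 2×micro: 3; S2 reads c2=2 → after 3×micro: 2 ⇒ (c0=-4395/64, c1=3, c2=2)
macro 7: S0 reads c1=3 → after 1×micro: -13569/128; S1 reads c1=3 → after 2×micro: 3; S2 reads c2=2 → after 3×micro: 2 ⇒ (c0=-13569/128, c1=3, c2=2)
macro 8: S0 reads c1=3 → after 1×micro: -41475/256; S1 reads c1=3 → after 2×micro: 3; S2 reads c2=2 → after 3×micro: 2 ⇒ (c0=-41475/256, c1=3, c2=2)
macro 9: S0 reads c1=3 → after 1×micro: -125961/512; S1 reads c1=3 → after 2×micro: 3; S2 reads c2=2 → after 3×micro: 2 ⇒ (c0=-125961/512, c1=3, c2=2)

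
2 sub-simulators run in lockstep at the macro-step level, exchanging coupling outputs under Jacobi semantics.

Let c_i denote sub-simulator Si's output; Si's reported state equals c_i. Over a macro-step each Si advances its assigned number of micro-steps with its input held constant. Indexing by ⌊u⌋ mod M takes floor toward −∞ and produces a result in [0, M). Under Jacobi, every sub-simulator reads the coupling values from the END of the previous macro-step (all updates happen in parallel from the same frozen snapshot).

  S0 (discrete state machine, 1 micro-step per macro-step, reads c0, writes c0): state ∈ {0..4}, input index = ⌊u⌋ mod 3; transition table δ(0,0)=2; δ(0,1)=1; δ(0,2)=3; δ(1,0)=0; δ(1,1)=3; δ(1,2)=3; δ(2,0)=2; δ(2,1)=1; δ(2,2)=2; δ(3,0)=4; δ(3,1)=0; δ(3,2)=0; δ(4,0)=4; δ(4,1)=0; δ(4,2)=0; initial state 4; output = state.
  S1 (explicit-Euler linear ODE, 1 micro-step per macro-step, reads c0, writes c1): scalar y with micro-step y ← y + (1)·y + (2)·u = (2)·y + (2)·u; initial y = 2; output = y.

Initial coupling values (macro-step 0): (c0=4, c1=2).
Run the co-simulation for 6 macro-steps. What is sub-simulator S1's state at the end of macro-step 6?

macro 1: S0 reads c0=4 → after 1×micro: 0; S1 reads c0=4 → after 1×micro: 12 ⇒ (c0=0, c1=12)
macro 2: S0 reads c0=0 → after 1×micro: 2; S1 reads c0=0 → after 1×micro: 24 ⇒ (c0=2, c1=24)
macro 3: S0 reads c0=2 → after 1×micro: 2; S1 reads c0=2 → after 1×micro: 52 ⇒ (c0=2, c1=52)
macro 4: S0 reads c0=2 → after 1×micro: 2; S1 reads c0=2 → after 1×micro: 108 ⇒ (c0=2, c1=108)
macro 5: S0 reads c0=2 → after 1×micro: 2; S1 reads c0=2 → after 1×micro: 220 ⇒ (c0=2, c1=220)
macro 6: S0 reads c0=2 → after 1×micro: 2; S1 reads c0=2 → after 1×micro: 444 ⇒ (c0=2, c1=444)

S1 state at macro-step 6 = 444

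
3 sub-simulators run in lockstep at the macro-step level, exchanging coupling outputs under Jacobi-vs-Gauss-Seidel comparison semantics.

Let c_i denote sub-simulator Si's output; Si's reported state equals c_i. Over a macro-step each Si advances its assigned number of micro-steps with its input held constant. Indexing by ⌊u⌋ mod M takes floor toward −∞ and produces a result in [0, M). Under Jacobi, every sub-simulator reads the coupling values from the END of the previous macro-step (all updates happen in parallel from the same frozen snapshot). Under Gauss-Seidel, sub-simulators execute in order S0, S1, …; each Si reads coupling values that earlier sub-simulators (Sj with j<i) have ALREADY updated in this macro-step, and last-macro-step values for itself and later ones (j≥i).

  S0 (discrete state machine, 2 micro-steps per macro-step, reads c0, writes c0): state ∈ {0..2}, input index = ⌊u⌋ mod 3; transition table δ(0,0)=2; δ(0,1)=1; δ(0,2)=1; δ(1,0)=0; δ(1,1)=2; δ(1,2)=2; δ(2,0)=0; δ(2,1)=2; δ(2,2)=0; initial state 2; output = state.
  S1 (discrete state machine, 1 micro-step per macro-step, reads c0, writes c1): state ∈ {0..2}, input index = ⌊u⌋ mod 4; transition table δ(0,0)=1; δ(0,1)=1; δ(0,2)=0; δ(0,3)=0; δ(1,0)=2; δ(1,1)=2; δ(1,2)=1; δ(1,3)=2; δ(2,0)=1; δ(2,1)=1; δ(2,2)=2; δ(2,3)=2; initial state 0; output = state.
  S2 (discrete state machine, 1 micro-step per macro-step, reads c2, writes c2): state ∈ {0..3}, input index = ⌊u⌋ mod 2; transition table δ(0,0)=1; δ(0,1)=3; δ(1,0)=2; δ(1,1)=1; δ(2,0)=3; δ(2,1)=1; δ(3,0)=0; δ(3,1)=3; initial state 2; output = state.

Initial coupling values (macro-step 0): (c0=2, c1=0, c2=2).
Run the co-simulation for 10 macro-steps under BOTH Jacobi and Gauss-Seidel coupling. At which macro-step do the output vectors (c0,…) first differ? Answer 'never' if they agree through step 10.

first divergence at macro-step: 1

[Jacobi] macro 1: S0 reads c0=2 → after 2×micro: 1; S1 reads c0=2 → after 1×micro: 0; S2 reads c2=2 → after 1×micro: 3 ⇒ (c0=1, c1=0, c2=3)
[Jacobi] macro 2: S0 reads c0=1 → after 2×micro: 2; S1 reads c0=1 → after 1×micro: 1; S2 reads c2=3 → after 1×micro: 3 ⇒ (c0=2, c1=1, c2=3)
[Jacobi] macro 3: S0 reads c0=2 → after 2×micro: 1; S1 reads c0=2 → after 1×micro: 1; S2 reads c2=3 → after 1×micro: 3 ⇒ (c0=1, c1=1, c2=3)
[Jacobi] macro 4: S0 reads c0=1 → after 2×micro: 2; S1 reads c0=1 → after 1×micro: 2; S2 reads c2=3 → after 1×micro: 3 ⇒ (c0=2, c1=2, c2=3)
[Jacobi] macro 5: S0 reads c0=2 → after 2×micro: 1; S1 reads c0=2 → after 1×micro: 2; S2 reads c2=3 → after 1×micro: 3 ⇒ (c0=1, c1=2, c2=3)
[Jacobi] macro 6: S0 reads c0=1 → after 2×micro: 2; S1 reads c0=1 → after 1×micro: 1; S2 reads c2=3 → after 1×micro: 3 ⇒ (c0=2, c1=1, c2=3)
[Jacobi] macro 7: S0 reads c0=2 → after 2×micro: 1; S1 reads c0=2 → after 1×micro: 1; S2 reads c2=3 → after 1×micro: 3 ⇒ (c0=1, c1=1, c2=3)
[Jacobi] macro 8: S0 reads c0=1 → after 2×micro: 2; S1 reads c0=1 → after 1×micro: 2; S2 reads c2=3 → after 1×micro: 3 ⇒ (c0=2, c1=2, c2=3)
[Jacobi] macro 9: S0 reads c0=2 → after 2×micro: 1; S1 reads c0=2 → after 1×micro: 2; S2 reads c2=3 → after 1×micro: 3 ⇒ (c0=1, c1=2, c2=3)
[Jacobi] macro 10: S0 reads c0=1 → after 2×micro: 2; S1 reads c0=1 → after 1×micro: 1; S2 reads c2=3 → after 1×micro: 3 ⇒ (c0=2, c1=1, c2=3)
[Gauss-Seidel] macro 1: S0 reads c0=2 → after 2×micro: 1; S1 reads c0=1 → after 1×micro: 1; S2 reads c2=2 → after 1×micro: 3 ⇒ (c0=1, c1=1, c2=3)
[Gauss-Seidel] macro 2: S0 reads c0=1 → after 2×micro: 2; S1 reads c0=2 → after 1×micro: 1; S2 reads c2=3 → after 1×micro: 3 ⇒ (c0=2, c1=1, c2=3)
[Gauss-Seidel] macro 3: S0 reads c0=2 → after 2×micro: 1; S1 reads c0=1 → after 1×micro: 2; S2 reads c2=3 → after 1×micro: 3 ⇒ (c0=1, c1=2, c2=3)
[Gauss-Seidel] macro 4: S0 reads c0=1 → after 2×micro: 2; S1 reads c0=2 → after 1×micro: 2; S2 reads c2=3 → after 1×micro: 3 ⇒ (c0=2, c1=2, c2=3)
[Gauss-Seidel] macro 5: S0 reads c0=2 → after 2×micro: 1; S1 reads c0=1 → after 1×micro: 1; S2 reads c2=3 → after 1×micro: 3 ⇒ (c0=1, c1=1, c2=3)
[Gauss-Seidel] macro 6: S0 reads c0=1 → after 2×micro: 2; S1 reads c0=2 → after 1×micro: 1; S2 reads c2=3 → after 1×micro: 3 ⇒ (c0=2, c1=1, c2=3)
[Gauss-Seidel] macro 7: S0 reads c0=2 → after 2×micro: 1; S1 reads c0=1 → after 1×micro: 2; S2 reads c2=3 → after 1×micro: 3 ⇒ (c0=1, c1=2, c2=3)
[Gauss-Seidel] macro 8: S0 reads c0=1 → after 2×micro: 2; S1 reads c0=2 → after 1×micro: 2; S2 reads c2=3 → after 1×micro: 3 ⇒ (c0=2, c1=2, c2=3)
[Gauss-Seidel] macro 9: S0 reads c0=2 → after 2×micro: 1; S1 reads c0=1 → after 1×micro: 1; S2 reads c2=3 → after 1×micro: 3 ⇒ (c0=1, c1=1, c2=3)
[Gauss-Seidel] macro 10: S0 reads c0=1 → after 2×micro: 2; S1 reads c0=2 → after 1×micro: 1; S2 reads c2=3 → after 1×micro: 3 ⇒ (c0=2, c1=1, c2=3)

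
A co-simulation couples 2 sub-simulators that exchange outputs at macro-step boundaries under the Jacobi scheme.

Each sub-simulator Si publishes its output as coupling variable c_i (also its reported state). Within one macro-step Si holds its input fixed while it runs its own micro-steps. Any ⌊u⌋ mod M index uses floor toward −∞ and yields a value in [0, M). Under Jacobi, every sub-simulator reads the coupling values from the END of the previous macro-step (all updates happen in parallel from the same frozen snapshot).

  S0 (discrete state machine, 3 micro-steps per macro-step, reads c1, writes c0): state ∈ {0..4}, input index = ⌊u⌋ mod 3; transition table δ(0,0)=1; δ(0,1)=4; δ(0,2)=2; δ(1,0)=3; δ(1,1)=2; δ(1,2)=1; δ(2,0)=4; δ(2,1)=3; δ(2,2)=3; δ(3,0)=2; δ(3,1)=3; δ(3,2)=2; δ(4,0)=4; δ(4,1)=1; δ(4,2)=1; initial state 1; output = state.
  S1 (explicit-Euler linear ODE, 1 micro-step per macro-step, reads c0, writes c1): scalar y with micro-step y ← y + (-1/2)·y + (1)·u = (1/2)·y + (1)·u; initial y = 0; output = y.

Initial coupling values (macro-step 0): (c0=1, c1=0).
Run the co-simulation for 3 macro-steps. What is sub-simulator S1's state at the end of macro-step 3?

S1 state at macro-step 3 = 21/4

macro 1: S0 reads c1=0 → after 3×micro: 4; S1 reads c0=1 → after 1×micro: 1 ⇒ (c0=4, c1=1)
macro 2: S0 reads c1=1 → after 3×micro: 3; S1 reads c0=4 → after 1×micro: 9/2 ⇒ (c0=3, c1=9/2)
macro 3: S0 reads c1=9/2 → after 3×micro: 3; S1 reads c0=3 → after 1×micro: 21/4 ⇒ (c0=3, c1=21/4)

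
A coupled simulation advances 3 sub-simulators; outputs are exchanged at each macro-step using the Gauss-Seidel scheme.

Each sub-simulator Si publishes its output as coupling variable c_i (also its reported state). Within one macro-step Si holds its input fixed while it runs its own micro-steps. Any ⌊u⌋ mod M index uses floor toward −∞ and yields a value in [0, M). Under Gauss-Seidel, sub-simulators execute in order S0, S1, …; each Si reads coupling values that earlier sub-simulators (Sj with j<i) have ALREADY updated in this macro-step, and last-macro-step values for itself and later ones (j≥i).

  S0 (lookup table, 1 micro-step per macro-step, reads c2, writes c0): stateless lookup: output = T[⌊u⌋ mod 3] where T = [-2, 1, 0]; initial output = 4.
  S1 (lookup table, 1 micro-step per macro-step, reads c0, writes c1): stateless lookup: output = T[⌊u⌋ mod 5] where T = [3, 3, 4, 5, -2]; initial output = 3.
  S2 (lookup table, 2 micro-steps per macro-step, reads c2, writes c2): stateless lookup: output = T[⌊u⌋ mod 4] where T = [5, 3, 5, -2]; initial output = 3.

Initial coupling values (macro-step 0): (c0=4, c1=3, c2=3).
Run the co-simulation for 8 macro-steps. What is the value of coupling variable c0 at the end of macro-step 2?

c0 at macro-step 2 = 1

macro 1: S0 reads c2=3 → after 1×micro: -2; S1 reads c0=-2 → after 1×micro: 5; S2 reads c2=3 → after 2×micro: -2 ⇒ (c0=-2, c1=5, c2=-2)
macro 2: S0 reads c2=-2 → after 1×micro: 1; S1 reads c0=1 → after 1×micro: 3; S2 reads c2=-2 → after 2×micro: 5 ⇒ (c0=1, c1=3, c2=5)
macro 3: S0 reads c2=5 → after 1×micro: 0; S1 reads c0=0 → after 1×micro: 3; S2 reads c2=5 → after 2×micro: 3 ⇒ (c0=0, c1=3, c2=3)
macro 4: S0 reads c2=3 → after 1×micro: -2; S1 reads c0=-2 → after 1×micro: 5; S2 reads c2=3 → after 2×micro: -2 ⇒ (c0=-2, c1=5, c2=-2)
macro 5: S0 reads c2=-2 → after 1×micro: 1; S1 reads c0=1 → after 1×micro: 3; S2 reads c2=-2 → after 2×micro: 5 ⇒ (c0=1, c1=3, c2=5)
macro 6: S0 reads c2=5 → after 1×micro: 0; S1 reads c0=0 → after 1×micro: 3; S2 reads c2=5 → after 2×micro: 3 ⇒ (c0=0, c1=3, c2=3)
macro 7: S0 reads c2=3 → after 1×micro: -2; S1 reads c0=-2 → after 1×micro: 5; S2 reads c2=3 → after 2×micro: -2 ⇒ (c0=-2, c1=5, c2=-2)
macro 8: S0 reads c2=-2 → after 1×micro: 1; S1 reads c0=1 → after 1×micro: 3; S2 reads c2=-2 → after 2×micro: 5 ⇒ (c0=1, c1=3, c2=5)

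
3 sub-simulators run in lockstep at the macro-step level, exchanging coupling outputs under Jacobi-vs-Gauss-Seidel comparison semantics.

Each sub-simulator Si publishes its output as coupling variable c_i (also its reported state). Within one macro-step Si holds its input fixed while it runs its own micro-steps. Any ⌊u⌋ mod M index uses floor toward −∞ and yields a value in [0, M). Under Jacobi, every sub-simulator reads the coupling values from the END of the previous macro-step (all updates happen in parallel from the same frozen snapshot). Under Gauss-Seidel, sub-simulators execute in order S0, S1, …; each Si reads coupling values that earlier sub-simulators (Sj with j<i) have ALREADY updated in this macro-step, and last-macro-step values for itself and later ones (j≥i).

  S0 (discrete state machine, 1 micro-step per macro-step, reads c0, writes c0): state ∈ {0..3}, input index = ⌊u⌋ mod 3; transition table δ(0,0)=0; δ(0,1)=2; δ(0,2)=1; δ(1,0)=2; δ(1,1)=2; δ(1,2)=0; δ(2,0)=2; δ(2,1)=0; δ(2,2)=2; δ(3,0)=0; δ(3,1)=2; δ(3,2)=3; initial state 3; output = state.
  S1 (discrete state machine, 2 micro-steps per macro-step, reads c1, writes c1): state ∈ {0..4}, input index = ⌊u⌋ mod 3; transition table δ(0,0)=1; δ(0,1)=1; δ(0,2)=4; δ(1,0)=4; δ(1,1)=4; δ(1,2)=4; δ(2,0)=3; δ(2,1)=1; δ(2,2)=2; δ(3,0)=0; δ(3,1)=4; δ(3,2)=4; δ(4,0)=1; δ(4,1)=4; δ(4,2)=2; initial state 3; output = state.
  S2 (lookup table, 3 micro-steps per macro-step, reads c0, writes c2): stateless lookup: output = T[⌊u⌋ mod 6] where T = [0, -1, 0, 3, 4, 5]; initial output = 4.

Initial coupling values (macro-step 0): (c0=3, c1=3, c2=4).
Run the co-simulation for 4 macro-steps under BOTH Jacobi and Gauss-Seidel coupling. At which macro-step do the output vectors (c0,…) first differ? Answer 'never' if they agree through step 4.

first divergence at macro-step: 1

[Jacobi] macro 1: S0 reads c0=3 → after 1×micro: 0; S1 reads c1=3 → after 2×micro: 1; S2 reads c0=3 → after 3×micro: 3 ⇒ (c0=0, c1=1, c2=3)
[Jacobi] macro 2: S0 reads c0=0 → after 1×micro: 0; S1 reads c1=1 → after 2×micro: 4; S2 reads c0=0 → after 3×micro: 0 ⇒ (c0=0, c1=4, c2=0)
[Jacobi] macro 3: S0 reads c0=0 → after 1×micro: 0; S1 reads c1=4 → after 2×micro: 4; S2 reads c0=0 → after 3×micro: 0 ⇒ (c0=0, c1=4, c2=0)
[Jacobi] macro 4: S0 reads c0=0 → after 1×micro: 0; S1 reads c1=4 → after 2×micro: 4; S2 reads c0=0 → after 3×micro: 0 ⇒ (c0=0, c1=4, c2=0)
[Gauss-Seidel] macro 1: S0 reads c0=3 → after 1×micro: 0; S1 reads c1=3 → after 2×micro: 1; S2 reads c0=0 → after 3×micro: 0 ⇒ (c0=0, c1=1, c2=0)
[Gauss-Seidel] macro 2: S0 reads c0=0 → after 1×micro: 0; S1 reads c1=1 → after 2×micro: 4; S2 reads c0=0 → after 3×micro: 0 ⇒ (c0=0, c1=4, c2=0)
[Gauss-Seidel] macro 3: S0 reads c0=0 → after 1×micro: 0; S1 reads c1=4 → after 2×micro: 4; S2 reads c0=0 → after 3×micro: 0 ⇒ (c0=0, c1=4, c2=0)
[Gauss-Seidel] macro 4: S0 reads c0=0 → after 1×micro: 0; S1 reads c1=4 → after 2×micro: 4; S2 reads c0=0 → after 3×micro: 0 ⇒ (c0=0, c1=4, c2=0)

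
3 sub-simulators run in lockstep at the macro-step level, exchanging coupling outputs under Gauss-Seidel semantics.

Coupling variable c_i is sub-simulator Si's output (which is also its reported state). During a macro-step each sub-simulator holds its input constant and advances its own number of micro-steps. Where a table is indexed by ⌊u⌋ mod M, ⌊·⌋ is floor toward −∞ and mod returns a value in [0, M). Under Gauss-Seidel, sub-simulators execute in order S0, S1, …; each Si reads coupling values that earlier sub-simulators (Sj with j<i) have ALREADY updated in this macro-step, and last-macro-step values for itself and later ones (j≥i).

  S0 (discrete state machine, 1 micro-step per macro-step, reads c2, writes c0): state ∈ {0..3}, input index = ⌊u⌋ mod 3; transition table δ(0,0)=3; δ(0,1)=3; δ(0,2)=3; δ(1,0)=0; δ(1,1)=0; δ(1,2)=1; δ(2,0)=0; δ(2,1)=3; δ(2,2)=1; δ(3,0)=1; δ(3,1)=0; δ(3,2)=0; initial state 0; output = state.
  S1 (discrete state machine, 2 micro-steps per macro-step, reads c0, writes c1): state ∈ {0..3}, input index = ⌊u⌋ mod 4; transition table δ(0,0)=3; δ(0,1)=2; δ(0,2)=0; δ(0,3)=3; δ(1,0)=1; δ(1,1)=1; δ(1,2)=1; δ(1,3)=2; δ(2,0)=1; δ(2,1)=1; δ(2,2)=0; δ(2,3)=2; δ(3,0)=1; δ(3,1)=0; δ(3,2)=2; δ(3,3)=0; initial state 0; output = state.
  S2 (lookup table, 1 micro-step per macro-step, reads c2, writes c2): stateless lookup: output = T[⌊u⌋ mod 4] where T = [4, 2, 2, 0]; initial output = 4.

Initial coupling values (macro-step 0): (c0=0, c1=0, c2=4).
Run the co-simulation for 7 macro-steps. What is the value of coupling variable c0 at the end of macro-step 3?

c0 at macro-step 3 = 3

macro 1: S0 reads c2=4 → after 1×micro: 3; S1 reads c0=3 → after 2×micro: 0; S2 reads c2=4 → after 1×micro: 4 ⇒ (c0=3, c1=0, c2=4)
macro 2: S0 reads c2=4 → after 1×micro: 0; S1 reads c0=0 → after 2×micro: 1; S2 reads c2=4 → after 1×micro: 4 ⇒ (c0=0, c1=1, c2=4)
macro 3: S0 reads c2=4 → after 1×micro: 3; S1 reads c0=3 → after 2×micro: 2; S2 reads c2=4 → after 1×micro: 4 ⇒ (c0=3, c1=2, c2=4)
macro 4: S0 reads c2=4 → after 1×micro: 0; S1 reads c0=0 → after 2×micro: 1; S2 reads c2=4 → after 1×micro: 4 ⇒ (c0=0, c1=1, c2=4)
macro 5: S0 reads c2=4 → after 1×micro: 3; S1 reads c0=3 → after 2×micro: 2; S2 reads c2=4 → after 1×micro: 4 ⇒ (c0=3, c1=2, c2=4)
macro 6: S0 reads c2=4 → after 1×micro: 0; S1 reads c0=0 → after 2×micro: 1; S2 reads c2=4 → after 1×micro: 4 ⇒ (c0=0, c1=1, c2=4)
macro 7: S0 reads c2=4 → after 1×micro: 3; S1 reads c0=3 → after 2×micro: 2; S2 reads c2=4 → after 1×micro: 4 ⇒ (c0=3, c1=2, c2=4)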